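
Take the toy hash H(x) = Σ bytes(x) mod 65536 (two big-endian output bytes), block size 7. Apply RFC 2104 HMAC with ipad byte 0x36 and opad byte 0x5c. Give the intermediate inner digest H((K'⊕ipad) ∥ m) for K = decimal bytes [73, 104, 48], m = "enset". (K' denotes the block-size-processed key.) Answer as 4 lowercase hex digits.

03da

Key decimal bytes [73, 104, 48] = 49 68 30 is 3 bytes ≤ B = 7; zero-pad to 7 bytes: K' = 49 68 30 00 00 00 00.
K' ⊕ ipad = 7f 5e 06 36 36 36 36.
Inner input = 7f 5e 06 36 36 36 36 ∥ 65 6e 73 65 74.
Inner hash: sum = 127+94+6+54+54+54+54+101+110+115+101+116 = 986 → 03 da.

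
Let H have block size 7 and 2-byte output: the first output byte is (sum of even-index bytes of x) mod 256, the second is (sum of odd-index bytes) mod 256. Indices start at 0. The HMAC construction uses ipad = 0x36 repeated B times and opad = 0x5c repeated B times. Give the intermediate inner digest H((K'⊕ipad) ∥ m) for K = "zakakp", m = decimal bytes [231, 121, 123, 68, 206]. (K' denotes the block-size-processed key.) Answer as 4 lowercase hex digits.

Key "zakakp" = 7a 61 6b 61 6b 70 is 6 bytes ≤ B = 7; zero-pad to 7 bytes: K' = 7a 61 6b 61 6b 70 00.
K' ⊕ ipad = 4c 57 5d 57 5d 46 36.
Inner input = 4c 57 5d 57 5d 46 36 ∥ e7 79 7b 44 ce.
Inner hash: even-index sum = 505 mod 256 = 249; odd-index sum = 804 mod 256 = 36 → f9 24.

f924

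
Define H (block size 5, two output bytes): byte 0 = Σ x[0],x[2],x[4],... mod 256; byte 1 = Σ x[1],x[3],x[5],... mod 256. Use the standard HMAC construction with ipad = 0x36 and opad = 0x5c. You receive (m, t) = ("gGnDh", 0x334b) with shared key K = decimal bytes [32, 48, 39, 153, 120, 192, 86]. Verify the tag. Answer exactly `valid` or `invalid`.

valid

Key decimal bytes [32, 48, 39, 153, 120, 192, 86] = 20 30 27 99 78 c0 56 is 7 bytes > B = 5, so hash it first: H(key) = 15 89, then zero-pad to 5 bytes: K' = 15 89 00 00 00.
K' ⊕ ipad = 23 bf 36 36 36; K' ⊕ opad = 49 d5 5c 5c 5c.
Inner hash: even-index sum = 282 mod 256 = 26; odd-index sum = 562 mod 256 = 50 → 1a 32.
Outer hash (recomputed tag): even-index sum = 307 mod 256 = 51; odd-index sum = 331 mod 256 = 75 → 33 4b.
Recomputed tag = 334b; claimed = 334b → match.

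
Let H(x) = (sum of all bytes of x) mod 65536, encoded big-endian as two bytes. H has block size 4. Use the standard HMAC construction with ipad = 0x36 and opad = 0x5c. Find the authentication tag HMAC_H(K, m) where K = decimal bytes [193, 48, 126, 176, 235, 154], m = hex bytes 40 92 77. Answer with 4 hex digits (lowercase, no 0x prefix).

028d

Key decimal bytes [193, 48, 126, 176, 235, 154] = c1 30 7e b0 eb 9a is 6 bytes > B = 4, so hash it first: H(key) = 03 a4, then zero-pad to 4 bytes: K' = 03 a4 00 00.
K' ⊕ ipad = 35 92 36 36.  K' ⊕ opad = 5f f8 5c 5c.
Inner input = (K'⊕ipad) ∥ m = 35 92 36 36 ∥ 40 92 77.
Inner hash: sum = 53+146+54+54+64+146+119 = 636 → 02 7c.
Outer input = (K'⊕opad) ∥ inner = 5f f8 5c 5c ∥ 02 7c.
Outer hash (tag): sum = 95+248+92+92+2+124 = 653 → 02 8d.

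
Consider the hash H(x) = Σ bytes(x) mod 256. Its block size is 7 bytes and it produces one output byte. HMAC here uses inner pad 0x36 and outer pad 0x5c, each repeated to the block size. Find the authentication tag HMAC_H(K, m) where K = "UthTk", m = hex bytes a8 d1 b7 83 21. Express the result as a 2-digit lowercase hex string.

5e

Key "UthTk" = 55 74 68 54 6b is 5 bytes ≤ B = 7; zero-pad to 7 bytes: K' = 55 74 68 54 6b 00 00.
K' ⊕ ipad = 63 42 5e 62 5d 36 36.  K' ⊕ opad = 09 28 34 08 37 5c 5c.
Inner input = (K'⊕ipad) ∥ m = 63 42 5e 62 5d 36 36 ∥ a8 d1 b7 83 21.
Inner hash: sum = 99+66+94+98+93+54+54+168+209+183+131+33 = 1282; mod 256 = 2 → 02.
Outer input = (K'⊕opad) ∥ inner = 09 28 34 08 37 5c 5c ∥ 02.
Outer hash (tag): sum = 9+40+52+8+55+92+92+2 = 350; mod 256 = 94 → 5e.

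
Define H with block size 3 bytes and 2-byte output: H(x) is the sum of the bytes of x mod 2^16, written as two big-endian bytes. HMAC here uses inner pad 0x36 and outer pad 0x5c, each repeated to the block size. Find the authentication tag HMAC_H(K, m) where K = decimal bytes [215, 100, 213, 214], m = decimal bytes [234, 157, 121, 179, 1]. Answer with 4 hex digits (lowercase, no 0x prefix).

0265

Key decimal bytes [215, 100, 213, 214] = d7 64 d5 d6 is 4 bytes > B = 3, so hash it first: H(key) = 02 e6, then zero-pad to 3 bytes: K' = 02 e6 00.
K' ⊕ ipad = 34 d0 36.  K' ⊕ opad = 5e ba 5c.
Inner input = (K'⊕ipad) ∥ m = 34 d0 36 ∥ ea 9d 79 b3 01.
Inner hash: sum = 52+208+54+234+157+121+179+1 = 1006 → 03 ee.
Outer input = (K'⊕opad) ∥ inner = 5e ba 5c ∥ 03 ee.
Outer hash (tag): sum = 94+186+92+3+238 = 613 → 02 65.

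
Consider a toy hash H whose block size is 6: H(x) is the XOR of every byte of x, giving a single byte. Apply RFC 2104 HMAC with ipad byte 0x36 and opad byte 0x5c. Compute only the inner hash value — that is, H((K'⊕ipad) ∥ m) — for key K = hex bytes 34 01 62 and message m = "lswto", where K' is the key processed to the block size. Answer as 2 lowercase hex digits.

24

Key hex bytes 34 01 62 is 3 bytes ≤ B = 6; zero-pad to 6 bytes: K' = 34 01 62 00 00 00.
K' ⊕ ipad = 02 37 54 36 36 36.
Inner input = 02 37 54 36 36 36 ∥ 6c 73 77 74 6f.
Inner hash: XOR 02⊕37⊕54⊕36⊕36⊕36⊕6c⊕73⊕77⊕74⊕6f = 24.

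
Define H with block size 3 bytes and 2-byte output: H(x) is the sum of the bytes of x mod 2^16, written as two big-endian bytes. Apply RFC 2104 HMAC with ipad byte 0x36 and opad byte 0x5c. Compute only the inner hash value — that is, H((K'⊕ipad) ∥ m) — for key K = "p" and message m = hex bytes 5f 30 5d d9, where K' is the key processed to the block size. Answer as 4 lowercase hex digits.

Key "p" = 70 is 1 byte ≤ B = 3; zero-pad to 3 bytes: K' = 70 00 00.
K' ⊕ ipad = 46 36 36.
Inner input = 46 36 36 ∥ 5f 30 5d d9.
Inner hash: sum = 70+54+54+95+48+93+217 = 631 → 02 77.

0277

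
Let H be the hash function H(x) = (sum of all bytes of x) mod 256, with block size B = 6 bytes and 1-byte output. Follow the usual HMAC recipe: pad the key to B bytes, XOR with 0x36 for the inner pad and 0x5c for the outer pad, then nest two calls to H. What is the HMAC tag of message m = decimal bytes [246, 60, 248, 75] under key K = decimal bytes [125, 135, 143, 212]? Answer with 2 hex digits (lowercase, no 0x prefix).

87

Key decimal bytes [125, 135, 143, 212] = 7d 87 8f d4 is 4 bytes ≤ B = 6; zero-pad to 6 bytes: K' = 7d 87 8f d4 00 00.
K' ⊕ ipad = 4b b1 b9 e2 36 36.  K' ⊕ opad = 21 db d3 88 5c 5c.
Inner input = (K'⊕ipad) ∥ m = 4b b1 b9 e2 36 36 ∥ f6 3c f8 4b.
Inner hash: sum = 75+177+185+226+54+54+246+60+248+75 = 1400; mod 256 = 120 → 78.
Outer input = (K'⊕opad) ∥ inner = 21 db d3 88 5c 5c ∥ 78.
Outer hash (tag): sum = 33+219+211+136+92+92+120 = 903; mod 256 = 135 → 87.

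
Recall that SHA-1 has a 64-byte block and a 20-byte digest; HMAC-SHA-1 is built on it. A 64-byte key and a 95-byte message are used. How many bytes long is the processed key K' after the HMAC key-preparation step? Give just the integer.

Key is 64 ≤ 64 bytes, zero-padded: |K'| = 64.

64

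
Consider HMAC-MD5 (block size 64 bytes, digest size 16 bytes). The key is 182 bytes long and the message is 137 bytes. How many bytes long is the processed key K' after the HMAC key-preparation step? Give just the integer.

64

Key is 182 > 64 bytes, so it is hashed to 16 bytes then zero-padded to 64: |K'| = 64.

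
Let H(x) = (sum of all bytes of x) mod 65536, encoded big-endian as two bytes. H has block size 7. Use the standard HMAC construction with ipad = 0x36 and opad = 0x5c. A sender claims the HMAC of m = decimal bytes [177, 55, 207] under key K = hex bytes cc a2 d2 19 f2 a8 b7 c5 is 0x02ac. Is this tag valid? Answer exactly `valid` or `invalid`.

valid

Key hex bytes cc a2 d2 19 f2 a8 b7 c5 is 8 bytes > B = 7, so hash it first: H(key) = 05 6f, then zero-pad to 7 bytes: K' = 05 6f 00 00 00 00 00.
K' ⊕ ipad = 33 59 36 36 36 36 36; K' ⊕ opad = 59 33 5c 5c 5c 5c 5c.
Inner hash: sum = 51+89+54+54+54+54+54+177+55+207 = 849 → 03 51.
Outer hash (recomputed tag): sum = 89+51+92+92+92+92+92+3+81 = 684 → 02 ac.
Recomputed tag = 02ac; claimed = 02ac → match.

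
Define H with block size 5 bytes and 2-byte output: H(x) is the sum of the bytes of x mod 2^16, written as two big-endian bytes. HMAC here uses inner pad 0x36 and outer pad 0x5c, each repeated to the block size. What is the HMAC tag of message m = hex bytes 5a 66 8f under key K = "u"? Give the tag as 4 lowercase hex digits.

0205

Key "u" = 75 is 1 byte ≤ B = 5; zero-pad to 5 bytes: K' = 75 00 00 00 00.
K' ⊕ ipad = 43 36 36 36 36.  K' ⊕ opad = 29 5c 5c 5c 5c.
Inner input = (K'⊕ipad) ∥ m = 43 36 36 36 36 ∥ 5a 66 8f.
Inner hash: sum = 67+54+54+54+54+90+102+143 = 618 → 02 6a.
Outer input = (K'⊕opad) ∥ inner = 29 5c 5c 5c 5c ∥ 02 6a.
Outer hash (tag): sum = 41+92+92+92+92+2+106 = 517 → 02 05.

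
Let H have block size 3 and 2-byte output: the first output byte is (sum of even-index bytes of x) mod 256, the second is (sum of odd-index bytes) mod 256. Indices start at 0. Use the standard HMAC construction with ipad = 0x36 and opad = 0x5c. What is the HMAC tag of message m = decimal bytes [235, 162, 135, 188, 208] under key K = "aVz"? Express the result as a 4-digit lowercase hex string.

050b

Key "aVz" = 61 56 7a is exactly B = 3 bytes: K' = 61 56 7a.
K' ⊕ ipad = 57 60 4c.  K' ⊕ opad = 3d 0a 26.
Inner input = (K'⊕ipad) ∥ m = 57 60 4c ∥ eb a2 87 bc d0.
Inner hash: even-index sum = 513 mod 256 = 1; odd-index sum = 674 mod 256 = 162 → 01 a2.
Outer input = (K'⊕opad) ∥ inner = 3d 0a 26 ∥ 01 a2.
Outer hash (tag): even-index sum = 261 mod 256 = 5; odd-index sum = 11 mod 256 = 11 → 05 0b.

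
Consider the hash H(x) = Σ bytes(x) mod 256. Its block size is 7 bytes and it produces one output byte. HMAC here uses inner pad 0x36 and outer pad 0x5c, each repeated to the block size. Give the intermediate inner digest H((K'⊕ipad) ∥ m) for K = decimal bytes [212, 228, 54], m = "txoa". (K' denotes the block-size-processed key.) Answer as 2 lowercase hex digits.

Key decimal bytes [212, 228, 54] = d4 e4 36 is 3 bytes ≤ B = 7; zero-pad to 7 bytes: K' = d4 e4 36 00 00 00 00.
K' ⊕ ipad = e2 d2 00 36 36 36 36.
Inner input = e2 d2 00 36 36 36 36 ∥ 74 78 6f 61.
Inner hash: sum = 226+210+0+54+54+54+54+116+120+111+97 = 1096; mod 256 = 72 → 48.

48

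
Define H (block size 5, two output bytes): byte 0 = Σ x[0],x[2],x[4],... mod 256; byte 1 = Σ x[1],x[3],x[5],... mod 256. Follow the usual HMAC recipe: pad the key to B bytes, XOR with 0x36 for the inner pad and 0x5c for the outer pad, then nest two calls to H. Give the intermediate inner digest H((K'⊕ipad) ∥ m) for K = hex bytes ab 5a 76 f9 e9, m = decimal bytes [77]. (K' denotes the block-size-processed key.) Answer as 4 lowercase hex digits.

bc88

Key hex bytes ab 5a 76 f9 e9 is exactly B = 5 bytes: K' = ab 5a 76 f9 e9.
K' ⊕ ipad = 9d 6c 40 cf df.
Inner input = 9d 6c 40 cf df ∥ 4d.
Inner hash: even-index sum = 444 mod 256 = 188; odd-index sum = 392 mod 256 = 136 → bc 88.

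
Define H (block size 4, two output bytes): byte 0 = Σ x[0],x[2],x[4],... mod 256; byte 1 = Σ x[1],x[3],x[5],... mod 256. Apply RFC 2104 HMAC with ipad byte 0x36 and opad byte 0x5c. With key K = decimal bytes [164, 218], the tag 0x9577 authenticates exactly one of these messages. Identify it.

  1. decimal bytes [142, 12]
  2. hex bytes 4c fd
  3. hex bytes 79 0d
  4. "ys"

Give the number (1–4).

Key decimal bytes [164, 218] = a4 da is 2 bytes ≤ B = 4; zero-pad to 4 bytes: K' = a4 da 00 00.
K' ⊕ ipad = 92 ec 36 36; K' ⊕ opad = f8 86 5c 5c.
m1: inner = H(92 ec 36 36 8e 0c) = 56 2e; tag = H(f8 86 5c 5c 56 2e) = aa10
m2: inner = H(92 ec 36 36 4c fd) = 14 1f; tag = H(f8 86 5c 5c 14 1f) = 6801
m3: inner = H(92 ec 36 36 79 0d) = 41 2f; tag = H(f8 86 5c 5c 41 2f) = 9511
m4: inner = H(92 ec 36 36 79 73) = 41 95; tag = H(f8 86 5c 5c 41 95) = 9577 ← matches

4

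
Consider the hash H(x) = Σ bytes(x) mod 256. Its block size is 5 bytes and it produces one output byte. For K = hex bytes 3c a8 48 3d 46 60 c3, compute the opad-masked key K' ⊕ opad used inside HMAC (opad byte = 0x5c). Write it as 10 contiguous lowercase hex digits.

Key hex bytes 3c a8 48 3d 46 60 c3 is 7 bytes > B = 5, so hash it first: H(key) = d2, then zero-pad to 5 bytes: K' = d2 00 00 00 00.
XOR each byte with 0x5c: d2⊕5c=8e, 00⊕5c=5c, 00⊕5c=5c, 00⊕5c=5c, 00⊕5c=5c.

8e5c5c5c5c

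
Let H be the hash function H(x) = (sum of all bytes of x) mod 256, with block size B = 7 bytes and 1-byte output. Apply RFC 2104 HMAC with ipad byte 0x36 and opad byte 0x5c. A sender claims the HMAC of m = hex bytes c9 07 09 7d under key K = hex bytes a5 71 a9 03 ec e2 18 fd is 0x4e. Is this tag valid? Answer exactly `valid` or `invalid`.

Key hex bytes a5 71 a9 03 ec e2 18 fd is 8 bytes > B = 7, so hash it first: H(key) = a5, then zero-pad to 7 bytes: K' = a5 00 00 00 00 00 00.
K' ⊕ ipad = 93 36 36 36 36 36 36; K' ⊕ opad = f9 5c 5c 5c 5c 5c 5c.
Inner hash: sum = 147+54+54+54+54+54+54+201+7+9+125 = 813; mod 256 = 45 → 2d.
Outer hash (recomputed tag): sum = 249+92+92+92+92+92+92+45 = 846; mod 256 = 78 → 4e.
Recomputed tag = 4e; claimed = 4e → match.

valid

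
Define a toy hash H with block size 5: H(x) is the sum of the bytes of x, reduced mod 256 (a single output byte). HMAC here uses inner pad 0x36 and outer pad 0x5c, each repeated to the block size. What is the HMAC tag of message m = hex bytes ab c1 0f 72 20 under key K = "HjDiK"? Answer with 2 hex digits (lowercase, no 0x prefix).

e3

Key "HjDiK" = 48 6a 44 69 4b is exactly B = 5 bytes: K' = 48 6a 44 69 4b.
K' ⊕ ipad = 7e 5c 72 5f 7d.  K' ⊕ opad = 14 36 18 35 17.
Inner input = (K'⊕ipad) ∥ m = 7e 5c 72 5f 7d ∥ ab c1 0f 72 20.
Inner hash: sum = 126+92+114+95+125+171+193+15+114+32 = 1077; mod 256 = 53 → 35.
Outer input = (K'⊕opad) ∥ inner = 14 36 18 35 17 ∥ 35.
Outer hash (tag): sum = 20+54+24+53+23+53 = 227 → e3.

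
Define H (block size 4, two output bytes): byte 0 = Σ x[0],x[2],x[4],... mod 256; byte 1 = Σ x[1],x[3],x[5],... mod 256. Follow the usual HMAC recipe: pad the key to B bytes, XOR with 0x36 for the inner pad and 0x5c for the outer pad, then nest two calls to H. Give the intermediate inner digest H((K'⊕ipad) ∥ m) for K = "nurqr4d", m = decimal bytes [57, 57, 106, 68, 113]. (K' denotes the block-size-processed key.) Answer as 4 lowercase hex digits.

cadf

Key "nurqr4d" = 6e 75 72 71 72 34 64 is 7 bytes > B = 4, so hash it first: H(key) = b6 1a, then zero-pad to 4 bytes: K' = b6 1a 00 00.
K' ⊕ ipad = 80 2c 36 36.
Inner input = 80 2c 36 36 ∥ 39 39 6a 44 71.
Inner hash: even-index sum = 458 mod 256 = 202; odd-index sum = 223 mod 256 = 223 → ca df.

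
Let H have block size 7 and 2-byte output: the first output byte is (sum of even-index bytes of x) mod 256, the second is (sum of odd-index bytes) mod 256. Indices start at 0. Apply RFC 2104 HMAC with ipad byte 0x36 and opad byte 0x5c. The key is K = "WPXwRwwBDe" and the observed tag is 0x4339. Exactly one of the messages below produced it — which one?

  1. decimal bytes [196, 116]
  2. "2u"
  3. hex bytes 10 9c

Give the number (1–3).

3

Key "WPXwRwwBDe" = 57 50 58 77 52 77 77 42 44 65 is 10 bytes > B = 7, so hash it first: H(key) = bc e5, then zero-pad to 7 bytes: K' = bc e5 00 00 00 00 00.
K' ⊕ ipad = 8a d3 36 36 36 36 36; K' ⊕ opad = e0 b9 5c 5c 5c 5c 5c.
m1: inner = H(8a d3 36 36 36 36 36 c4 74) = a0 03; tag = H(e0 b9 5c 5c 5c 5c 5c a0 03) = f711
m2: inner = H(8a d3 36 36 36 36 36 32 75) = a1 71; tag = H(e0 b9 5c 5c 5c 5c 5c a1 71) = 6512
m3: inner = H(8a d3 36 36 36 36 36 10 9c) = c8 4f; tag = H(e0 b9 5c 5c 5c 5c 5c c8 4f) = 4339 ← matches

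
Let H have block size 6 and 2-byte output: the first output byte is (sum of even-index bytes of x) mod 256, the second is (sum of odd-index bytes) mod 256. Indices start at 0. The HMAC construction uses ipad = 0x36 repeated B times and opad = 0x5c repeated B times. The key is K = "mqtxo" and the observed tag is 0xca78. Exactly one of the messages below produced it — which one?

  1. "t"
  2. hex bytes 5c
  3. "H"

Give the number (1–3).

3

Key "mqtxo" = 6d 71 74 78 6f is 5 bytes ≤ B = 6; zero-pad to 6 bytes: K' = 6d 71 74 78 6f 00.
K' ⊕ ipad = 5b 47 42 4e 59 36; K' ⊕ opad = 31 2d 28 24 33 5c.
m1: inner = H(5b 47 42 4e 59 36 74) = 6a cb; tag = H(31 2d 28 24 33 5c 6a cb) = f678
m2: inner = H(5b 47 42 4e 59 36 5c) = 52 cb; tag = H(31 2d 28 24 33 5c 52 cb) = de78
m3: inner = H(5b 47 42 4e 59 36 48) = 3e cb; tag = H(31 2d 28 24 33 5c 3e cb) = ca78 ← matches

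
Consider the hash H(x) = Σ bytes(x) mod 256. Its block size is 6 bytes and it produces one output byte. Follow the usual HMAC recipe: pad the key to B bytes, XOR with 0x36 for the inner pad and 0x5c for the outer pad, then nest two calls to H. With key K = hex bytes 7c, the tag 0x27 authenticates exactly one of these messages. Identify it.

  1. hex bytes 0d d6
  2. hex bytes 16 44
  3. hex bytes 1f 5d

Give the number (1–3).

Key hex bytes 7c is 1 byte ≤ B = 6; zero-pad to 6 bytes: K' = 7c 00 00 00 00 00.
K' ⊕ ipad = 4a 36 36 36 36 36; K' ⊕ opad = 20 5c 5c 5c 5c 5c.
m1: inner = H(4a 36 36 36 36 36 0d d6) = 3b; tag = H(20 5c 5c 5c 5c 5c 3b) = 27 ← matches
m2: inner = H(4a 36 36 36 36 36 16 44) = b2; tag = H(20 5c 5c 5c 5c 5c b2) = 9e
m3: inner = H(4a 36 36 36 36 36 1f 5d) = d4; tag = H(20 5c 5c 5c 5c 5c d4) = c0

1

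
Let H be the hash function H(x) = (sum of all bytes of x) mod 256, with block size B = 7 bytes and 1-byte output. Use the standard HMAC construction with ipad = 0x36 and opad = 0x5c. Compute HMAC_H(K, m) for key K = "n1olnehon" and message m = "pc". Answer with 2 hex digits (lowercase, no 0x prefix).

Key "n1olnehon" = 6e 31 6f 6c 6e 65 68 6f 6e is 9 bytes > B = 7, so hash it first: H(key) = 92, then zero-pad to 7 bytes: K' = 92 00 00 00 00 00 00.
K' ⊕ ipad = a4 36 36 36 36 36 36.  K' ⊕ opad = ce 5c 5c 5c 5c 5c 5c.
Inner input = (K'⊕ipad) ∥ m = a4 36 36 36 36 36 36 ∥ 70 63.
Inner hash: sum = 164+54+54+54+54+54+54+112+99 = 699; mod 256 = 187 → bb.
Outer input = (K'⊕opad) ∥ inner = ce 5c 5c 5c 5c 5c 5c ∥ bb.
Outer hash (tag): sum = 206+92+92+92+92+92+92+187 = 945; mod 256 = 177 → b1.

b1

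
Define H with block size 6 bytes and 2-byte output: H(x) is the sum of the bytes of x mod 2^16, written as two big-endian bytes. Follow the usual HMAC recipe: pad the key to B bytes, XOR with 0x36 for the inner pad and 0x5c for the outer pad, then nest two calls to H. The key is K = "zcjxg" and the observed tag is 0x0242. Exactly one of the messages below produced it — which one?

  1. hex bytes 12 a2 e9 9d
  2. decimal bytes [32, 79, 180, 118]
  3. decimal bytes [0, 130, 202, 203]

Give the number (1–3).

Key "zcjxg" = 7a 63 6a 78 67 is 5 bytes ≤ B = 6; zero-pad to 6 bytes: K' = 7a 63 6a 78 67 00.
K' ⊕ ipad = 4c 55 5c 4e 51 36; K' ⊕ opad = 26 3f 36 24 3b 5c.
m1: inner = H(4c 55 5c 4e 51 36 12 a2 e9 9d) = 04 0c; tag = H(26 3f 36 24 3b 5c 04 0c) = 0166
m2: inner = H(4c 55 5c 4e 51 36 20 4f b4 76) = 03 6b; tag = H(26 3f 36 24 3b 5c 03 6b) = 01c4
m3: inner = H(4c 55 5c 4e 51 36 00 82 ca cb) = 03 e9; tag = H(26 3f 36 24 3b 5c 03 e9) = 0242 ← matches

3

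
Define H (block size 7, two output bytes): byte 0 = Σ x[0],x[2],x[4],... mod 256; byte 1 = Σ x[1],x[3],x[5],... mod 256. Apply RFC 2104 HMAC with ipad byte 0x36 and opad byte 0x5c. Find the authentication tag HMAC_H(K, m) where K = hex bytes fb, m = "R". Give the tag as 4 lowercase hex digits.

Key hex bytes fb is 1 byte ≤ B = 7; zero-pad to 7 bytes: K' = fb 00 00 00 00 00 00.
K' ⊕ ipad = cd 36 36 36 36 36 36.  K' ⊕ opad = a7 5c 5c 5c 5c 5c 5c.
Inner input = (K'⊕ipad) ∥ m = cd 36 36 36 36 36 36 ∥ 52.
Inner hash: even-index sum = 367 mod 256 = 111; odd-index sum = 244 mod 256 = 244 → 6f f4.
Outer input = (K'⊕opad) ∥ inner = a7 5c 5c 5c 5c 5c 5c ∥ 6f f4.
Outer hash (tag): even-index sum = 687 mod 256 = 175; odd-index sum = 387 mod 256 = 131 → af 83.

af83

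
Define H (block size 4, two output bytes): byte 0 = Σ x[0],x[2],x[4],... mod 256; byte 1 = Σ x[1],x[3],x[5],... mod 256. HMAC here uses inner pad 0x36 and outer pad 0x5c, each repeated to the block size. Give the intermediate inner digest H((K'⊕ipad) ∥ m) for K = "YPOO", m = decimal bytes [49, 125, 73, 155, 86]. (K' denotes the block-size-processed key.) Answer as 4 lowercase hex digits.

b8f7

Key "YPOO" = 59 50 4f 4f is exactly B = 4 bytes: K' = 59 50 4f 4f.
K' ⊕ ipad = 6f 66 79 79.
Inner input = 6f 66 79 79 ∥ 31 7d 49 9b 56.
Inner hash: even-index sum = 440 mod 256 = 184; odd-index sum = 503 mod 256 = 247 → b8 f7.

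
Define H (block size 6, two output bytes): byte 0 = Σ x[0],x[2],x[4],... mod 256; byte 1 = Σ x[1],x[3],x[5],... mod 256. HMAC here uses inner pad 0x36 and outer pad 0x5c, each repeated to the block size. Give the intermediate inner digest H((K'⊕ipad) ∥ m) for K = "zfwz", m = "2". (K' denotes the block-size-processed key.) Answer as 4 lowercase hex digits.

Key "zfwz" = 7a 66 77 7a is 4 bytes ≤ B = 6; zero-pad to 6 bytes: K' = 7a 66 77 7a 00 00.
K' ⊕ ipad = 4c 50 41 4c 36 36.
Inner input = 4c 50 41 4c 36 36 ∥ 32.
Inner hash: even-index sum = 245 mod 256 = 245; odd-index sum = 210 mod 256 = 210 → f5 d2.

f5d2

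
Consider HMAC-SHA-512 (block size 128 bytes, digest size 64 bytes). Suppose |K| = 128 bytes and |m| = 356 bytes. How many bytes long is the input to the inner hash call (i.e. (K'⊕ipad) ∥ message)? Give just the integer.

Key is 128 ≤ 128 bytes, zero-padded: |K'| = 128.
Inner input = (K'⊕ipad) ∥ m → 128 + 356 = 484 bytes.

484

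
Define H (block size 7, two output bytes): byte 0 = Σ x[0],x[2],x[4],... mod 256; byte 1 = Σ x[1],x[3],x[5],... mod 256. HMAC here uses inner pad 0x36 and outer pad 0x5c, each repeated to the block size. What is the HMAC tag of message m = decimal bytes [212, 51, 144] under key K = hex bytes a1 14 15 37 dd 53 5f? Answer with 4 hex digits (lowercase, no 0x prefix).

Key hex bytes a1 14 15 37 dd 53 5f is exactly B = 7 bytes: K' = a1 14 15 37 dd 53 5f.
K' ⊕ ipad = 97 22 23 01 eb 65 69.  K' ⊕ opad = fd 48 49 6b 81 0f 03.
Inner input = (K'⊕ipad) ∥ m = 97 22 23 01 eb 65 69 ∥ d4 33 90.
Inner hash: even-index sum = 577 mod 256 = 65; odd-index sum = 492 mod 256 = 236 → 41 ec.
Outer input = (K'⊕opad) ∥ inner = fd 48 49 6b 81 0f 03 ∥ 41 ec.
Outer hash (tag): even-index sum = 694 mod 256 = 182; odd-index sum = 259 mod 256 = 3 → b6 03.

b603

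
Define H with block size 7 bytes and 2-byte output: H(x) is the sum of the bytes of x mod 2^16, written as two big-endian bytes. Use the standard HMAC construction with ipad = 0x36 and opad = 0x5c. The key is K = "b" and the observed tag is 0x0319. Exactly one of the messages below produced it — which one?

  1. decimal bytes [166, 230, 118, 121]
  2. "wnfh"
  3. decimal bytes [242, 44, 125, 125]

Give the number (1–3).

Key "b" = 62 is 1 byte ≤ B = 7; zero-pad to 7 bytes: K' = 62 00 00 00 00 00 00.
K' ⊕ ipad = 54 36 36 36 36 36 36; K' ⊕ opad = 3e 5c 5c 5c 5c 5c 5c.
m1: inner = H(54 36 36 36 36 36 36 a6 e6 76 79) = 04 13; tag = H(3e 5c 5c 5c 5c 5c 5c 04 13) = 027d
m2: inner = H(54 36 36 36 36 36 36 77 6e 66 68) = 03 4b; tag = H(3e 5c 5c 5c 5c 5c 5c 03 4b) = 02b4
m3: inner = H(54 36 36 36 36 36 36 f2 2c 7d 7d) = 03 b0; tag = H(3e 5c 5c 5c 5c 5c 5c 03 b0) = 0319 ← matches

3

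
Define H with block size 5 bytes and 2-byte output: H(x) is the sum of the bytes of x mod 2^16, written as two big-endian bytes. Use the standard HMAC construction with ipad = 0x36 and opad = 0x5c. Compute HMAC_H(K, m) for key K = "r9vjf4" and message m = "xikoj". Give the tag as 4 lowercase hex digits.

Key "r9vjf4" = 72 39 76 6a 66 34 is 6 bytes > B = 5, so hash it first: H(key) = 02 25, then zero-pad to 5 bytes: K' = 02 25 00 00 00.
K' ⊕ ipad = 34 13 36 36 36.  K' ⊕ opad = 5e 79 5c 5c 5c.
Inner input = (K'⊕ipad) ∥ m = 34 13 36 36 36 ∥ 78 69 6b 6f 6a.
Inner hash: sum = 52+19+54+54+54+120+105+107+111+106 = 782 → 03 0e.
Outer input = (K'⊕opad) ∥ inner = 5e 79 5c 5c 5c ∥ 03 0e.
Outer hash (tag): sum = 94+121+92+92+92+3+14 = 508 → 01 fc.

01fc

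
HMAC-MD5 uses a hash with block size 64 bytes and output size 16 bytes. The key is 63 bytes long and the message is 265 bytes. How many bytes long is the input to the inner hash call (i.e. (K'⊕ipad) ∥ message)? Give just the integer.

329

Key is 63 ≤ 64 bytes, zero-padded: |K'| = 64.
Inner input = (K'⊕ipad) ∥ m → 64 + 265 = 329 bytes.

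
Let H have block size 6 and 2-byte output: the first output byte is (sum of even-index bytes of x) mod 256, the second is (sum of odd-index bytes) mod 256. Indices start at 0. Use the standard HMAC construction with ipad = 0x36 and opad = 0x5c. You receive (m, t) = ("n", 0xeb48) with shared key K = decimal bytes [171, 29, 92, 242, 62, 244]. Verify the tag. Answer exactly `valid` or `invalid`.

Key decimal bytes [171, 29, 92, 242, 62, 244] = ab 1d 5c f2 3e f4 is exactly B = 6 bytes: K' = ab 1d 5c f2 3e f4.
K' ⊕ ipad = 9d 2b 6a c4 08 c2; K' ⊕ opad = f7 41 00 ae 62 a8.
Inner hash: even-index sum = 381 mod 256 = 125; odd-index sum = 433 mod 256 = 177 → 7d b1.
Outer hash (recomputed tag): even-index sum = 470 mod 256 = 214; odd-index sum = 584 mod 256 = 72 → d6 48.
Recomputed tag = d648; claimed = eb48 → mismatch.

invalid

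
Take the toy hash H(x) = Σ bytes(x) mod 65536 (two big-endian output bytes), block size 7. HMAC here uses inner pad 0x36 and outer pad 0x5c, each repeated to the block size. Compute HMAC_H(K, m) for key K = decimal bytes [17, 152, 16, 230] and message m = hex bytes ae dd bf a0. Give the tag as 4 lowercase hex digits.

Key decimal bytes [17, 152, 16, 230] = 11 98 10 e6 is 4 bytes ≤ B = 7; zero-pad to 7 bytes: K' = 11 98 10 e6 00 00 00.
K' ⊕ ipad = 27 ae 26 d0 36 36 36.  K' ⊕ opad = 4d c4 4c ba 5c 5c 5c.
Inner input = (K'⊕ipad) ∥ m = 27 ae 26 d0 36 36 36 ∥ ae dd bf a0.
Inner hash: sum = 39+174+38+208+54+54+54+174+221+191+160 = 1367 → 05 57.
Outer input = (K'⊕opad) ∥ inner = 4d c4 4c ba 5c 5c 5c ∥ 05 57.
Outer hash (tag): sum = 77+196+76+186+92+92+92+5+87 = 903 → 03 87.

0387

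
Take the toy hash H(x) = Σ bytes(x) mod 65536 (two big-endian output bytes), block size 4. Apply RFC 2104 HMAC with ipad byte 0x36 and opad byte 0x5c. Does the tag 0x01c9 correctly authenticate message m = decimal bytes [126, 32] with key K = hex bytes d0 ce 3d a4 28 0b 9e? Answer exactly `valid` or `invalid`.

Key hex bytes d0 ce 3d a4 28 0b 9e is 7 bytes > B = 4, so hash it first: H(key) = 03 50, then zero-pad to 4 bytes: K' = 03 50 00 00.
K' ⊕ ipad = 35 66 36 36; K' ⊕ opad = 5f 0c 5c 5c.
Inner hash: sum = 53+102+54+54+126+32 = 421 → 01 a5.
Outer hash (recomputed tag): sum = 95+12+92+92+1+165 = 457 → 01 c9.
Recomputed tag = 01c9; claimed = 01c9 → match.

valid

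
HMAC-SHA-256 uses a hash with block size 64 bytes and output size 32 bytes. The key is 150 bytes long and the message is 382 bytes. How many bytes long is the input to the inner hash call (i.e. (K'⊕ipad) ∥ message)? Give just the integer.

Key is 150 > 64 bytes, so it is hashed to 32 bytes then zero-padded to 64: |K'| = 64.
Inner input = (K'⊕ipad) ∥ m → 64 + 382 = 446 bytes.

446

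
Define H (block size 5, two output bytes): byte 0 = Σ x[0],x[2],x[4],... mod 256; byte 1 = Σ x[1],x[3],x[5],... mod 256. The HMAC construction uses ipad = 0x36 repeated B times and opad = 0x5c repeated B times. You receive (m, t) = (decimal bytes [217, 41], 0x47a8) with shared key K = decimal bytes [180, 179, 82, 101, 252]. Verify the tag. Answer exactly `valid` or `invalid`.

Key decimal bytes [180, 179, 82, 101, 252] = b4 b3 52 65 fc is exactly B = 5 bytes: K' = b4 b3 52 65 fc.
K' ⊕ ipad = 82 85 64 53 ca; K' ⊕ opad = e8 ef 0e 39 a0.
Inner hash: even-index sum = 473 mod 256 = 217; odd-index sum = 433 mod 256 = 177 → d9 b1.
Outer hash (recomputed tag): even-index sum = 583 mod 256 = 71; odd-index sum = 513 mod 256 = 1 → 47 01.
Recomputed tag = 4701; claimed = 47a8 → mismatch.

invalid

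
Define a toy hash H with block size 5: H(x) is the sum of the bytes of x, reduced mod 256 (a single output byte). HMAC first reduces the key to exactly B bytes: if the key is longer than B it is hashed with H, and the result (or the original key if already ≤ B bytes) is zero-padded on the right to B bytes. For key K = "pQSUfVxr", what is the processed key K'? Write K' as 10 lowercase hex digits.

0f00000000

|K| = 8 > B = 5, so first hash the key.
H(K): sum = 112+81+83+85+102+86+120+114 = 783; mod 256 = 15 → 0f.
Zero-pad H(K) = 0f to 5 bytes: K' = 0f 00 00 00 00.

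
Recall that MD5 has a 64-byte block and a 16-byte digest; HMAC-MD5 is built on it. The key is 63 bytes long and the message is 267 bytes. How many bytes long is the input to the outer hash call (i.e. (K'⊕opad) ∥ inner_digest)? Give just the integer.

Key is 63 ≤ 64 bytes, zero-padded: |K'| = 64.
Outer input = (K'⊕opad) ∥ H(inner) → 64 + 16 = 80 bytes.

80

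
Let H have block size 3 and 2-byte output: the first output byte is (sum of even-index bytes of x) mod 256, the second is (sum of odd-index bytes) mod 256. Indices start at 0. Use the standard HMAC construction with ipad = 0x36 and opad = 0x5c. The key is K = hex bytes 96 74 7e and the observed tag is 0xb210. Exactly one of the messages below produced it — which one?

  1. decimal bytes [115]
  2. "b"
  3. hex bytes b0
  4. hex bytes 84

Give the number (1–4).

Key hex bytes 96 74 7e is exactly B = 3 bytes: K' = 96 74 7e.
K' ⊕ ipad = a0 42 48; K' ⊕ opad = ca 28 22.
m1: inner = H(a0 42 48 73) = e8 b5; tag = H(ca 28 22 e8 b5) = a110
m2: inner = H(a0 42 48 62) = e8 a4; tag = H(ca 28 22 e8 a4) = 9010
m3: inner = H(a0 42 48 b0) = e8 f2; tag = H(ca 28 22 e8 f2) = de10
m4: inner = H(a0 42 48 84) = e8 c6; tag = H(ca 28 22 e8 c6) = b210 ← matches

4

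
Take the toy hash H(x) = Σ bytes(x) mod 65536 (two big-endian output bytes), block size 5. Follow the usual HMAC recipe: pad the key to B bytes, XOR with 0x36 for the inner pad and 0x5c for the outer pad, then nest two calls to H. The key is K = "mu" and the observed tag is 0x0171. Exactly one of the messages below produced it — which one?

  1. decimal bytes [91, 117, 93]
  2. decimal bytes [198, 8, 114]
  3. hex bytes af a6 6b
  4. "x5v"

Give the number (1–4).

Key "mu" = 6d 75 is 2 bytes ≤ B = 5; zero-pad to 5 bytes: K' = 6d 75 00 00 00.
K' ⊕ ipad = 5b 43 36 36 36; K' ⊕ opad = 31 29 5c 5c 5c.
m1: inner = H(5b 43 36 36 36 5b 75 5d) = 02 6d; tag = H(31 29 5c 5c 5c 02 6d) = 01dd
m2: inner = H(5b 43 36 36 36 c6 08 72) = 02 80; tag = H(31 29 5c 5c 5c 02 80) = 01f0
m3: inner = H(5b 43 36 36 36 af a6 6b) = 03 00; tag = H(31 29 5c 5c 5c 03 00) = 0171 ← matches
m4: inner = H(5b 43 36 36 36 78 35 76) = 02 63; tag = H(31 29 5c 5c 5c 02 63) = 01d3

3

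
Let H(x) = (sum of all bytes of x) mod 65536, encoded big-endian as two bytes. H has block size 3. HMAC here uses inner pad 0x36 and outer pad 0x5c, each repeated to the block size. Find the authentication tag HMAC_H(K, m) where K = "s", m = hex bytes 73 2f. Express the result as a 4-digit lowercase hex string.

013b

Key "s" = 73 is 1 byte ≤ B = 3; zero-pad to 3 bytes: K' = 73 00 00.
K' ⊕ ipad = 45 36 36.  K' ⊕ opad = 2f 5c 5c.
Inner input = (K'⊕ipad) ∥ m = 45 36 36 ∥ 73 2f.
Inner hash: sum = 69+54+54+115+47 = 339 → 01 53.
Outer input = (K'⊕opad) ∥ inner = 2f 5c 5c ∥ 01 53.
Outer hash (tag): sum = 47+92+92+1+83 = 315 → 01 3b.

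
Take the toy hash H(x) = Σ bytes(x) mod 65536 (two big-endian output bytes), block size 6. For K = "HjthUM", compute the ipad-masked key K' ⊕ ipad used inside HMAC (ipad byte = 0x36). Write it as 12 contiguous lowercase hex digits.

7e5c425e637b

Key "HjthUM" = 48 6a 74 68 55 4d is exactly B = 6 bytes: K' = 48 6a 74 68 55 4d.
XOR each byte with 0x36: 48⊕36=7e, 6a⊕36=5c, 74⊕36=42, 68⊕36=5e, 55⊕36=63, 4d⊕36=7b.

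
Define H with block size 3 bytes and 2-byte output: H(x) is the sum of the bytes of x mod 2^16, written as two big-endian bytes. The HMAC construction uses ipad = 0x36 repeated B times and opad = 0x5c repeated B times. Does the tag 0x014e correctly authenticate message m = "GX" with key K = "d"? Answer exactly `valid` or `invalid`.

Key "d" = 64 is 1 byte ≤ B = 3; zero-pad to 3 bytes: K' = 64 00 00.
K' ⊕ ipad = 52 36 36; K' ⊕ opad = 38 5c 5c.
Inner hash: sum = 82+54+54+71+88 = 349 → 01 5d.
Outer hash (recomputed tag): sum = 56+92+92+1+93 = 334 → 01 4e.
Recomputed tag = 014e; claimed = 014e → match.

valid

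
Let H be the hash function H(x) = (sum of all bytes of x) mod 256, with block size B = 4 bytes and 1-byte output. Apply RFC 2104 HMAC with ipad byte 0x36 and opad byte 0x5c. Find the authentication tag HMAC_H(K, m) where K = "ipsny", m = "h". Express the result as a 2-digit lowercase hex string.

92

Key "ipsny" = 69 70 73 6e 79 is 5 bytes > B = 4, so hash it first: H(key) = 33, then zero-pad to 4 bytes: K' = 33 00 00 00.
K' ⊕ ipad = 05 36 36 36.  K' ⊕ opad = 6f 5c 5c 5c.
Inner input = (K'⊕ipad) ∥ m = 05 36 36 36 ∥ 68.
Inner hash: sum = 5+54+54+54+104 = 271; mod 256 = 15 → 0f.
Outer input = (K'⊕opad) ∥ inner = 6f 5c 5c 5c ∥ 0f.
Outer hash (tag): sum = 111+92+92+92+15 = 402; mod 256 = 146 → 92.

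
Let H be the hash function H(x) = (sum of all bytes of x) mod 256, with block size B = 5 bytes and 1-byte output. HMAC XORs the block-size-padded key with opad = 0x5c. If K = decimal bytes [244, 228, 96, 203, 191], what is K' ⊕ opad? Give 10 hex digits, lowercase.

a8b83c97e3

Key decimal bytes [244, 228, 96, 203, 191] = f4 e4 60 cb bf is exactly B = 5 bytes: K' = f4 e4 60 cb bf.
XOR each byte with 0x5c: f4⊕5c=a8, e4⊕5c=b8, 60⊕5c=3c, cb⊕5c=97, bf⊕5c=e3.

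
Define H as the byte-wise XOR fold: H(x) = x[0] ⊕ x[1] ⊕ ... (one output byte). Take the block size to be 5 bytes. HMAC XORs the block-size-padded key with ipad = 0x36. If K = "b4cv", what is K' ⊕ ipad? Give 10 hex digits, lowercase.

5402554036

Key "b4cv" = 62 34 63 76 is 4 bytes ≤ B = 5; zero-pad to 5 bytes: K' = 62 34 63 76 00.
XOR each byte with 0x36: 62⊕36=54, 34⊕36=02, 63⊕36=55, 76⊕36=40, 00⊕36=36.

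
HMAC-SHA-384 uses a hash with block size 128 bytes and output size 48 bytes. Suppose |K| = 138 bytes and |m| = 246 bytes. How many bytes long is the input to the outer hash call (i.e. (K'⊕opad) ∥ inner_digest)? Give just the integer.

Key is 138 > 128 bytes, so it is hashed to 48 bytes then zero-padded to 128: |K'| = 128.
Outer input = (K'⊕opad) ∥ H(inner) → 128 + 48 = 176 bytes.

176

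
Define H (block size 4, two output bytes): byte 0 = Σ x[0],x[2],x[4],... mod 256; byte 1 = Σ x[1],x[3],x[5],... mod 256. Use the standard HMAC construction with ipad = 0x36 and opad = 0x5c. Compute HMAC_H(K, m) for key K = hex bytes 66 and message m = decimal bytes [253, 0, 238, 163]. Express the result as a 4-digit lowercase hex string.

Key hex bytes 66 is 1 byte ≤ B = 4; zero-pad to 4 bytes: K' = 66 00 00 00.
K' ⊕ ipad = 50 36 36 36.  K' ⊕ opad = 3a 5c 5c 5c.
Inner input = (K'⊕ipad) ∥ m = 50 36 36 36 ∥ fd 00 ee a3.
Inner hash: even-index sum = 625 mod 256 = 113; odd-index sum = 271 mod 256 = 15 → 71 0f.
Outer input = (K'⊕opad) ∥ inner = 3a 5c 5c 5c ∥ 71 0f.
Outer hash (tag): even-index sum = 263 mod 256 = 7; odd-index sum = 199 mod 256 = 199 → 07 c7.

07c7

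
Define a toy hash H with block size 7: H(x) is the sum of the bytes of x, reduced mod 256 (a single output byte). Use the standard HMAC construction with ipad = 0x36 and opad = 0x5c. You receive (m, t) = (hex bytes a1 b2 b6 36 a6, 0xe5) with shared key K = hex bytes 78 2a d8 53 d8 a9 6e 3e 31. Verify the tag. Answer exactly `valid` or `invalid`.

valid

Key hex bytes 78 2a d8 53 d8 a9 6e 3e 31 is 9 bytes > B = 7, so hash it first: H(key) = 2b, then zero-pad to 7 bytes: K' = 2b 00 00 00 00 00 00.
K' ⊕ ipad = 1d 36 36 36 36 36 36; K' ⊕ opad = 77 5c 5c 5c 5c 5c 5c.
Inner hash: sum = 29+54+54+54+54+54+54+161+178+182+54+166 = 1094; mod 256 = 70 → 46.
Outer hash (recomputed tag): sum = 119+92+92+92+92+92+92+70 = 741; mod 256 = 229 → e5.
Recomputed tag = e5; claimed = e5 → match.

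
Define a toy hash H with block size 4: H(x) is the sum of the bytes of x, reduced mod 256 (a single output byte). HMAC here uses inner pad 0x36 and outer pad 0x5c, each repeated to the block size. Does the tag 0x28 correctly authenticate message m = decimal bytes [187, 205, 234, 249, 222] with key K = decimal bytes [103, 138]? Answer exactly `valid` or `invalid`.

invalid

Key decimal bytes [103, 138] = 67 8a is 2 bytes ≤ B = 4; zero-pad to 4 bytes: K' = 67 8a 00 00.
K' ⊕ ipad = 51 bc 36 36; K' ⊕ opad = 3b d6 5c 5c.
Inner hash: sum = 81+188+54+54+187+205+234+249+222 = 1474; mod 256 = 194 → c2.
Outer hash (recomputed tag): sum = 59+214+92+92+194 = 651; mod 256 = 139 → 8b.
Recomputed tag = 8b; claimed = 28 → mismatch.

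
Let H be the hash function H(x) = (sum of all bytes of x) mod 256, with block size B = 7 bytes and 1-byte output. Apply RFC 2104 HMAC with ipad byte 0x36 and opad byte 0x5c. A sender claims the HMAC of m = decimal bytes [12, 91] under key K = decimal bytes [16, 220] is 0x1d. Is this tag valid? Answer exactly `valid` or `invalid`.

valid

Key decimal bytes [16, 220] = 10 dc is 2 bytes ≤ B = 7; zero-pad to 7 bytes: K' = 10 dc 00 00 00 00 00.
K' ⊕ ipad = 26 ea 36 36 36 36 36; K' ⊕ opad = 4c 80 5c 5c 5c 5c 5c.
Inner hash: sum = 38+234+54+54+54+54+54+12+91 = 645; mod 256 = 133 → 85.
Outer hash (recomputed tag): sum = 76+128+92+92+92+92+92+133 = 797; mod 256 = 29 → 1d.
Recomputed tag = 1d; claimed = 1d → match.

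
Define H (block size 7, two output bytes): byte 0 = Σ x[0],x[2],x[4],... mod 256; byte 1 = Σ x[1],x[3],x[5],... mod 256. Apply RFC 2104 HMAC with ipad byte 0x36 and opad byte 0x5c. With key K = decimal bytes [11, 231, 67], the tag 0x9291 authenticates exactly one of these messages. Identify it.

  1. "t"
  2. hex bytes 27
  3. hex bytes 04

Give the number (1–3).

Key decimal bytes [11, 231, 67] = 0b e7 43 is 3 bytes ≤ B = 7; zero-pad to 7 bytes: K' = 0b e7 43 00 00 00 00.
K' ⊕ ipad = 3d d1 75 36 36 36 36; K' ⊕ opad = 57 bb 1f 5c 5c 5c 5c.
m1: inner = H(3d d1 75 36 36 36 36 74) = 1e b1; tag = H(57 bb 1f 5c 5c 5c 5c 1e b1) = df91
m2: inner = H(3d d1 75 36 36 36 36 27) = 1e 64; tag = H(57 bb 1f 5c 5c 5c 5c 1e 64) = 9291 ← matches
m3: inner = H(3d d1 75 36 36 36 36 04) = 1e 41; tag = H(57 bb 1f 5c 5c 5c 5c 1e 41) = 6f91

2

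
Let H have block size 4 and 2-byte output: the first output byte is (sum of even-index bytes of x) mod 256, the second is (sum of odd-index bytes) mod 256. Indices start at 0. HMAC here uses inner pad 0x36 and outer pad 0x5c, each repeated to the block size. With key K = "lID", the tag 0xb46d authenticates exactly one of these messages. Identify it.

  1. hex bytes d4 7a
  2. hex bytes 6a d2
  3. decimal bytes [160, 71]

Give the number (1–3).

3

Key "lID" = 6c 49 44 is 3 bytes ≤ B = 4; zero-pad to 4 bytes: K' = 6c 49 44 00.
K' ⊕ ipad = 5a 7f 72 36; K' ⊕ opad = 30 15 18 5c.
m1: inner = H(5a 7f 72 36 d4 7a) = a0 2f; tag = H(30 15 18 5c a0 2f) = e8a0
m2: inner = H(5a 7f 72 36 6a d2) = 36 87; tag = H(30 15 18 5c 36 87) = 7ef8
m3: inner = H(5a 7f 72 36 a0 47) = 6c fc; tag = H(30 15 18 5c 6c fc) = b46d ← matches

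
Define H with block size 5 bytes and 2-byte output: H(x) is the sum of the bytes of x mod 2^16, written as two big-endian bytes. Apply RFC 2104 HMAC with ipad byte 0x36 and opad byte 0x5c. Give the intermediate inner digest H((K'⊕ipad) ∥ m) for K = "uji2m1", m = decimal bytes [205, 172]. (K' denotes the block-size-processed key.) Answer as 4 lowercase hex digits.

Key "uji2m1" = 75 6a 69 32 6d 31 is 6 bytes > B = 5, so hash it first: H(key) = 02 18, then zero-pad to 5 bytes: K' = 02 18 00 00 00.
K' ⊕ ipad = 34 2e 36 36 36.
Inner input = 34 2e 36 36 36 ∥ cd ac.
Inner hash: sum = 52+46+54+54+54+205+172 = 637 → 02 7d.

027d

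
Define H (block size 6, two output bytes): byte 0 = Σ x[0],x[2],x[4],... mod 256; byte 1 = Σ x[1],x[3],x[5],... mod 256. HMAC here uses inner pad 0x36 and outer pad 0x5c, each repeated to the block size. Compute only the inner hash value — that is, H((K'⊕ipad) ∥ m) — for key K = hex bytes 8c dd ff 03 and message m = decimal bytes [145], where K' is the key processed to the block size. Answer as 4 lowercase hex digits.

Key hex bytes 8c dd ff 03 is 4 bytes ≤ B = 6; zero-pad to 6 bytes: K' = 8c dd ff 03 00 00.
K' ⊕ ipad = ba eb c9 35 36 36.
Inner input = ba eb c9 35 36 36 ∥ 91.
Inner hash: even-index sum = 586 mod 256 = 74; odd-index sum = 342 mod 256 = 86 → 4a 56.

4a56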